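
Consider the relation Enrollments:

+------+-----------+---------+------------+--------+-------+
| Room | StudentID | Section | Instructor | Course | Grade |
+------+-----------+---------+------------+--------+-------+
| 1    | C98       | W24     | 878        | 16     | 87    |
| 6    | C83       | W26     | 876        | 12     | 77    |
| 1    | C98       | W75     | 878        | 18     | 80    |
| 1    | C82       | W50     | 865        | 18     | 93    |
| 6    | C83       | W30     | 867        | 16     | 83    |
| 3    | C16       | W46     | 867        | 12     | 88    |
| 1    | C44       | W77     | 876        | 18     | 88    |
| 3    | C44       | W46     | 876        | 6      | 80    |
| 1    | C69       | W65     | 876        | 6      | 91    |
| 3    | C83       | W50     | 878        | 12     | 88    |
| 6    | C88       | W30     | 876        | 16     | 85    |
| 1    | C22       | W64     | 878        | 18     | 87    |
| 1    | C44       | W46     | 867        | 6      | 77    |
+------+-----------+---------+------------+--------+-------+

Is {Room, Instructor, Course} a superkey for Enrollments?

No

Two distinct rows share (Room=1, Instructor=878, Course=18), so {Room, Instructor, Course} does not determine every attribute — not a superkey.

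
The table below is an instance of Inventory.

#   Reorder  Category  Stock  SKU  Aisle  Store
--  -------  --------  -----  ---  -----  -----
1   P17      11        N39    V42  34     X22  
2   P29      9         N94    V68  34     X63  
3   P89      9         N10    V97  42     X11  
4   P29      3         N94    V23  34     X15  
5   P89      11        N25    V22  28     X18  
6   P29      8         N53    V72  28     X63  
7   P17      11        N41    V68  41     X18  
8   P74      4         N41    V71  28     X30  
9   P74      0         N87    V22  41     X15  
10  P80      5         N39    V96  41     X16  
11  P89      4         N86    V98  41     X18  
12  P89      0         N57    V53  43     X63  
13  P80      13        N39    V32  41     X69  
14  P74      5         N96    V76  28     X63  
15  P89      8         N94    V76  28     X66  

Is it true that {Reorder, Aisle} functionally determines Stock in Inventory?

No

(Reorder=P17, Aisle=34): row 1 → Stock = N39 ✓
(Reorder=P29, Aisle=34): rows 2, 4 → Stock = N94, N94 ✓
(Reorder=P89, Aisle=42): row 3 → Stock = N10 ✓
(Reorder=P89, Aisle=28): rows 5, 15 → Stock takes values {N25, N94} — violation
(Reorder=P29, Aisle=28): row 6 → Stock = N53 ✓
(Reorder=P17, Aisle=41): row 7 → Stock = N41 ✓
(Reorder=P74, Aisle=28): rows 8, 14 → Stock takes values {N41, N96} — violation
(Reorder=P74, Aisle=41): row 9 → Stock = N87 ✓
(Reorder=P80, Aisle=41): rows 10, 13 → Stock = N39, N39 ✓
(Reorder=P89, Aisle=41): row 11 → Stock = N86 ✓
(Reorder=P89, Aisle=43): row 12 → Stock = N57 ✓
Two rows agree on {Reorder, Aisle} but differ on Stock, so {Reorder, Aisle} → Stock does not hold.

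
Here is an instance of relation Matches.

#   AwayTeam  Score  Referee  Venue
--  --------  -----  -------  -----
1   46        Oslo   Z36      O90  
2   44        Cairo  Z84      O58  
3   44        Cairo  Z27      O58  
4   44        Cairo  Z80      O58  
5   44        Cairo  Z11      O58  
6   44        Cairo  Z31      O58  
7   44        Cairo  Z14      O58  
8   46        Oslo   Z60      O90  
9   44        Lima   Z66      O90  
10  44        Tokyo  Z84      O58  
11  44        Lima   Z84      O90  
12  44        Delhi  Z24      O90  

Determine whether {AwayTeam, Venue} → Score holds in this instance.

(AwayTeam=46, Venue=O90): rows 1, 8 → Score = Oslo, Oslo ✓
(AwayTeam=44, Venue=O58): rows 2, 3, 4, 5, 6, 7, 10 → Score takes values {Cairo, Tokyo} — violation
(AwayTeam=44, Venue=O90): rows 9, 11, 12 → Score takes values {Lima, Delhi} — violation
Two rows agree on {AwayTeam, Venue} but differ on Score, so {AwayTeam, Venue} → Score does not hold.

No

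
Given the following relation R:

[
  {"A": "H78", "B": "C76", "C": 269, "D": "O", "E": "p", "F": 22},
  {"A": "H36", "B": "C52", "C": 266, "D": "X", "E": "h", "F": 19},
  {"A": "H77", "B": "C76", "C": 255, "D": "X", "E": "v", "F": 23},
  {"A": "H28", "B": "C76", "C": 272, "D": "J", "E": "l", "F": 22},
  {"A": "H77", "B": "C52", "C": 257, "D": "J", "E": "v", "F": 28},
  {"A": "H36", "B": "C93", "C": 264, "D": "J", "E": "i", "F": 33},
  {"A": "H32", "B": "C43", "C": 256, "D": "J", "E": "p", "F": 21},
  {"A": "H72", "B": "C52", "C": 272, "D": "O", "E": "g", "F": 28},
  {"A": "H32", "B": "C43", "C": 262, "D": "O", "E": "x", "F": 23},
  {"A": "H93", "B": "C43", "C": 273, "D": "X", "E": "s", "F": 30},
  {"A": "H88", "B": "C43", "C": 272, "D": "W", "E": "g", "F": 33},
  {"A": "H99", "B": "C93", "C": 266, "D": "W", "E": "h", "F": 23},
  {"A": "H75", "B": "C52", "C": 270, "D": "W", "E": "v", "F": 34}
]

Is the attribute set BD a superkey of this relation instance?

Yes

All 13 rows have distinct BD values, so BD → (all attributes) holds and BD is a superkey.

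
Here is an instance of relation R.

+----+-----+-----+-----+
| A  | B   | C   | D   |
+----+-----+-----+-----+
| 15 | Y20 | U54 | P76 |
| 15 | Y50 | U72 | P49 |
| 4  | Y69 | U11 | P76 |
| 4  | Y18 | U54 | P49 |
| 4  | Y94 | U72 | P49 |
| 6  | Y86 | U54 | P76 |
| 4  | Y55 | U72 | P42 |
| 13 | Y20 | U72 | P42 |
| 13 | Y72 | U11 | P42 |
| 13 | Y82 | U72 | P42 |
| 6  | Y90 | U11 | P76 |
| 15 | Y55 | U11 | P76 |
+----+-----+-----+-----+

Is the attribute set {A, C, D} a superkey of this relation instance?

No

Two distinct rows share (A=13, C=U72, D=P42), so {A, C, D} does not determine every attribute — not a superkey.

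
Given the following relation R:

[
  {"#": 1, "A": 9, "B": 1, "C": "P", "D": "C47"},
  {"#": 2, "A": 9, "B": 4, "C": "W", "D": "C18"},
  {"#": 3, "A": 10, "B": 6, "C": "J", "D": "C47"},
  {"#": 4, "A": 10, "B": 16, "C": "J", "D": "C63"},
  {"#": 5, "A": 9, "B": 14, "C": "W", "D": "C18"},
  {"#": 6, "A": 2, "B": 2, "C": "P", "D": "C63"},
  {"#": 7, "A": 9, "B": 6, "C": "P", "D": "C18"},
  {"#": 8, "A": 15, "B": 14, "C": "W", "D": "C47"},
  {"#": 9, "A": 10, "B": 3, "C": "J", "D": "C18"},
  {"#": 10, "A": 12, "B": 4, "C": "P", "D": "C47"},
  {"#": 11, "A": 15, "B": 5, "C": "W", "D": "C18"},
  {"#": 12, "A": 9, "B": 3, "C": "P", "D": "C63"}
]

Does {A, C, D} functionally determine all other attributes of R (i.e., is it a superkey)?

No

Rows 2 and 5 have the same {A, C, D} value (A=9, C=W, D=C18) but are distinct tuples, so {A, C, D} does not determine every attribute — not a superkey.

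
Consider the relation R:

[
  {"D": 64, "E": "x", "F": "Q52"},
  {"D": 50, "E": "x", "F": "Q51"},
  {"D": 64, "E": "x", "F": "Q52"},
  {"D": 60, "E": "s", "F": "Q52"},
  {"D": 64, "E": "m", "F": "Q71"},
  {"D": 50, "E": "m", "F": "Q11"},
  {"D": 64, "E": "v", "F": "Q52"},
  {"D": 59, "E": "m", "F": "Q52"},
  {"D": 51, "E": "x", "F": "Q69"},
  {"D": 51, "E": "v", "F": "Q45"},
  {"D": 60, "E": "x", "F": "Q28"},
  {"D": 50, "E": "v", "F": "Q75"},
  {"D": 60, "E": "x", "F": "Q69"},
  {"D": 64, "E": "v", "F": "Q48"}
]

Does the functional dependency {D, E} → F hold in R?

No

(D=64, E=x): 2 rows → F = Q52, Q52 ✓
(D=50, E=x): 1 row → F = Q51 ✓
(D=60, E=s): 1 row → F = Q52 ✓
(D=64, E=m): 1 row → F = Q71 ✓
(D=50, E=m): 1 row → F = Q11 ✓
(D=64, E=v): 2 rows → F takes values {Q52, Q48} — violation
(D=59, E=m): 1 row → F = Q52 ✓
(D=51, E=x): 1 row → F = Q69 ✓
(D=51, E=v): 1 row → F = Q45 ✓
(D=60, E=x): 2 rows → F takes values {Q28, Q69} — violation
(D=50, E=v): 1 row → F = Q75 ✓
Two rows agree on {D, E} but differ on F, so {D, E} → F does not hold.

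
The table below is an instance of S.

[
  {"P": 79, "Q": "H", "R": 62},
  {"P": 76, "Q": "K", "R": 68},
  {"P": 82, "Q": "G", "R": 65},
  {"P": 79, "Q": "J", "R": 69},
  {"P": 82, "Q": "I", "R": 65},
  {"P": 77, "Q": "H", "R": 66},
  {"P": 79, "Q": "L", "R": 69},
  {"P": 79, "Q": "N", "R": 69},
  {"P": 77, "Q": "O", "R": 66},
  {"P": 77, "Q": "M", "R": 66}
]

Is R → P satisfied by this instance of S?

Yes

R=62: 1 row → P = 79 ✓
R=68: 1 row → P = 76 ✓
R=65: 2 rows → P = 82, 82 ✓
R=69: 3 rows → P = 79, 79, 79 ✓
R=66: 3 rows → P = 77, 77, 77 ✓
Every R value is associated with a single P value, so R → P holds.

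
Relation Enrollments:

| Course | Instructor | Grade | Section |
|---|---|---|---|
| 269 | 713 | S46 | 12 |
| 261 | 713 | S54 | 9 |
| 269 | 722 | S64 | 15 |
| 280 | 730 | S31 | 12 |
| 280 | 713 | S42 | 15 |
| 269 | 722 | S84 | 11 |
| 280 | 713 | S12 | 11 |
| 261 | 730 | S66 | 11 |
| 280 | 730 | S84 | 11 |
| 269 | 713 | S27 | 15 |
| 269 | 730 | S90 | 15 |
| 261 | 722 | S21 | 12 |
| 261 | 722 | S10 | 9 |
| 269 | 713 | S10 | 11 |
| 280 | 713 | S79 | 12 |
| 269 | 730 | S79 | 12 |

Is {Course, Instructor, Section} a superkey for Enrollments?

All 16 rows have distinct {Course, Instructor, Section} values, so {Course, Instructor, Section} → (all attributes) holds and {Course, Instructor, Section} is a superkey.

Yes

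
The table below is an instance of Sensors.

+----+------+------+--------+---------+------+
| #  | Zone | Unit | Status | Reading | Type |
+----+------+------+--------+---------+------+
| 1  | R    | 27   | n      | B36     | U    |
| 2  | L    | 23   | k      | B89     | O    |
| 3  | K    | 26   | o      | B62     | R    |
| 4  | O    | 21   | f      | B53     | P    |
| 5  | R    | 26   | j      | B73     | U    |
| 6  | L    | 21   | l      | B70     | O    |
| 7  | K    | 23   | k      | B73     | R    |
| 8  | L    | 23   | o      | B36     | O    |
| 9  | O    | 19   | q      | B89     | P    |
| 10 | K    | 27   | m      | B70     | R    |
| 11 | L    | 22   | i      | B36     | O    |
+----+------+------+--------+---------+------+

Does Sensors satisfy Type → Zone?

Yes

Type=U: rows 1, 5 → Zone = R, R ✓
Type=O: rows 2, 6, 8, 11 → Zone = L, L, L, L ✓
Type=R: rows 3, 7, 10 → Zone = K, K, K ✓
Type=P: rows 4, 9 → Zone = O, O ✓
Every Type value is associated with a single Zone value, so Type → Zone holds.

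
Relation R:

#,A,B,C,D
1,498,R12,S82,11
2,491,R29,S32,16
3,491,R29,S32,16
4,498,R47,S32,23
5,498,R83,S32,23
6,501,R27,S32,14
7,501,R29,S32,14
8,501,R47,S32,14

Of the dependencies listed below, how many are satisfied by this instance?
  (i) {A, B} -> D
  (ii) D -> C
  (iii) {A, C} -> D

(i) {A, B} -> D: every LHS value maps to a single RHS value — holds.
(ii) D -> C: every LHS value maps to a single RHS value — holds.
(iii) {A, C} -> D: every LHS value maps to a single RHS value — holds.
3 of the 3 dependencies hold.

3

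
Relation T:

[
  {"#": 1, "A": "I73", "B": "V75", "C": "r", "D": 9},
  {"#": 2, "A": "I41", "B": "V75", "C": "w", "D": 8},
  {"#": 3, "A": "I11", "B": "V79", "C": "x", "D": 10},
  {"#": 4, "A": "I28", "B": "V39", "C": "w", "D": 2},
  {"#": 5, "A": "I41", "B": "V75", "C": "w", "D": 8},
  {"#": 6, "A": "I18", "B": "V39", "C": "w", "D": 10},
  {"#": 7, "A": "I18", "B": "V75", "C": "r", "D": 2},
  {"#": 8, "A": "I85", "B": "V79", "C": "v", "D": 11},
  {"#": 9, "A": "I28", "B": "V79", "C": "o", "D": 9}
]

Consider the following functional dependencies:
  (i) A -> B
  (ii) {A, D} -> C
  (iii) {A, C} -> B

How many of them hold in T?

(i) A -> B: A=I28: rows 4, 9 → B takes values {V39, V79} — violation; A=I18: rows 6, 7 → B takes values {V39, V75} — violation — fails.
(ii) {A, D} -> C: every LHS value maps to a single RHS value — holds.
(iii) {A, C} -> B: every LHS value maps to a single RHS value — holds.
2 of the 3 dependencies hold.

2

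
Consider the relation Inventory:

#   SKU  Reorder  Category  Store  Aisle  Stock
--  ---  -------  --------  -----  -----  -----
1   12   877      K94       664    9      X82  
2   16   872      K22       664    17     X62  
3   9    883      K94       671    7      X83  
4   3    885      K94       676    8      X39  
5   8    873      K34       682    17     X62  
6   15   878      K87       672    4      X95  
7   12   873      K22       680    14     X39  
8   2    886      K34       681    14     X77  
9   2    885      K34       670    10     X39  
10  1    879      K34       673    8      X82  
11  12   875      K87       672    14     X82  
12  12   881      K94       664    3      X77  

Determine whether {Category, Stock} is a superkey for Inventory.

All 12 rows have distinct {Category, Stock} values, so {Category, Stock} → (all attributes) holds and {Category, Stock} is a superkey.

Yes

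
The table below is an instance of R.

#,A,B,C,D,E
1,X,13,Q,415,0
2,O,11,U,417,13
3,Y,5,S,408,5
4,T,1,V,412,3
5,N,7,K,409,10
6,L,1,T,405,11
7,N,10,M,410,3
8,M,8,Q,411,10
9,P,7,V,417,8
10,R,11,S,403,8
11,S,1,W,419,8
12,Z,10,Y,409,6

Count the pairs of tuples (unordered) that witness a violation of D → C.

D=417: violating pairs (2,9) — 1 pair.
D=409: violating pairs (5,12) — 1 pair.

2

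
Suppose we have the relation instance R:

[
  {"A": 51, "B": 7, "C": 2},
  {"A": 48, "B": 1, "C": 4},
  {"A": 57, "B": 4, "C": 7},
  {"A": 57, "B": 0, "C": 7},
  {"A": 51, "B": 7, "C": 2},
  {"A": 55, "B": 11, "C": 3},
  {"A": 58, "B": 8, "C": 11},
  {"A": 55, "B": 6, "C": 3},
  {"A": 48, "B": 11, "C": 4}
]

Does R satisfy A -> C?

A=51: 2 rows → C = 2, 2 ✓
A=48: 2 rows → C = 4, 4 ✓
A=57: 2 rows → C = 7, 7 ✓
A=55: 2 rows → C = 3, 3 ✓
A=58: 1 row → C = 11 ✓
Every A value is associated with a single C value, so A -> C holds.

Yes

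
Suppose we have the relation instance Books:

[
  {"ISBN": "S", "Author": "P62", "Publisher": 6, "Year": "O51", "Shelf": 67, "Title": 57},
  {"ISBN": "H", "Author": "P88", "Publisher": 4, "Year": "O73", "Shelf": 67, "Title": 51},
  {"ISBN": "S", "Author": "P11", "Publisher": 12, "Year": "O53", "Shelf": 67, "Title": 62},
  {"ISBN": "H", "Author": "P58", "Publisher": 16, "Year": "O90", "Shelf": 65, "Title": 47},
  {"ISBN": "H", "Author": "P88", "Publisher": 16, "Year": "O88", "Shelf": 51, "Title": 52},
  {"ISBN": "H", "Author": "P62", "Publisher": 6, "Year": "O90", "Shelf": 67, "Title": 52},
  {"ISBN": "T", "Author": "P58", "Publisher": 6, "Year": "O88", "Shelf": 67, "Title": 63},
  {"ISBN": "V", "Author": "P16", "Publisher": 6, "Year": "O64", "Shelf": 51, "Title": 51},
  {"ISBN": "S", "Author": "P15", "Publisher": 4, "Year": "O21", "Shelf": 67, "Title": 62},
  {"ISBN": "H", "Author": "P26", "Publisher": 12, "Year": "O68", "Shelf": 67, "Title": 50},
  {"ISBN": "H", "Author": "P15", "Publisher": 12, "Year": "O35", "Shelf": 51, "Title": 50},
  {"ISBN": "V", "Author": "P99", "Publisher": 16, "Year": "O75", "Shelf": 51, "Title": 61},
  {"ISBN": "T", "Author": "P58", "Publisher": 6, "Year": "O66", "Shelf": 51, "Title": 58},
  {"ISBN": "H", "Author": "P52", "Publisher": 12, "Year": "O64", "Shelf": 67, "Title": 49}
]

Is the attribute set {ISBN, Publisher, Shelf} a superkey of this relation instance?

No

Two distinct rows share (ISBN=H, Publisher=12, Shelf=67), so {ISBN, Publisher, Shelf} does not determine every attribute — not a superkey.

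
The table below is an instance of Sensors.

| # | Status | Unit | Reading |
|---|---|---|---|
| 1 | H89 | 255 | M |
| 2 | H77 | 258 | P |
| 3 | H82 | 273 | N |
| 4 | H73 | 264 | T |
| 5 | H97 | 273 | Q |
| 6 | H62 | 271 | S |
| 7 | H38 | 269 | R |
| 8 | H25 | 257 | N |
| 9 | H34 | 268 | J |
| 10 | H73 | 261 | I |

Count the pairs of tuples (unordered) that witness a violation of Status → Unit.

Status=H73: violating pairs (4,10) — 1 pair.

1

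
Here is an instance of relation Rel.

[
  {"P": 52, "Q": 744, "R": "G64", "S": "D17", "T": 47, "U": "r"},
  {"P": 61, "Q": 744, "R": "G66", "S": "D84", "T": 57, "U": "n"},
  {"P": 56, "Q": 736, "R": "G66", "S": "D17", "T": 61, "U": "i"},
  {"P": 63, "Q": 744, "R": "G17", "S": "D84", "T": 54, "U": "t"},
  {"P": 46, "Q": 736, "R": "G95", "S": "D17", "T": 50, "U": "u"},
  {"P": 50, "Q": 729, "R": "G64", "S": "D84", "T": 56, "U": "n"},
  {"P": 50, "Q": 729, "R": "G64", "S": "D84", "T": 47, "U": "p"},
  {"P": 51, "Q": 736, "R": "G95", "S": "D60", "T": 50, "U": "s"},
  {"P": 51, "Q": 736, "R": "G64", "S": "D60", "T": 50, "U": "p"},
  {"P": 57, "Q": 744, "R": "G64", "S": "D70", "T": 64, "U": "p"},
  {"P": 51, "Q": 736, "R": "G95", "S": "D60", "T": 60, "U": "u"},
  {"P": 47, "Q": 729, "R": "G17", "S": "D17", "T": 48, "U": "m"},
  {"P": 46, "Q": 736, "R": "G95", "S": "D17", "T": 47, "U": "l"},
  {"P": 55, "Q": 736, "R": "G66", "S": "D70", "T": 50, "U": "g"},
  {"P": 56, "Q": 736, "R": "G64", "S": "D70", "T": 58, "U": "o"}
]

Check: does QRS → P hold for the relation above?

(Q=744, R=G64, S=D17): 1 row → P = 52 ✓
(Q=744, R=G66, S=D84): 1 row → P = 61 ✓
(Q=736, R=G66, S=D17): 1 row → P = 56 ✓
(Q=744, R=G17, S=D84): 1 row → P = 63 ✓
(Q=736, R=G95, S=D17): 2 rows → P = 46, 46 ✓
(Q=729, R=G64, S=D84): 2 rows → P = 50, 50 ✓
(Q=736, R=G95, S=D60): 2 rows → P = 51, 51 ✓
(Q=736, R=G64, S=D60): 1 row → P = 51 ✓
(Q=744, R=G64, S=D70): 1 row → P = 57 ✓
(Q=729, R=G17, S=D17): 1 row → P = 47 ✓
(Q=736, R=G66, S=D70): 1 row → P = 55 ✓
(Q=736, R=G64, S=D70): 1 row → P = 56 ✓
Every QRS value is associated with a single P value, so QRS → P holds.

Yes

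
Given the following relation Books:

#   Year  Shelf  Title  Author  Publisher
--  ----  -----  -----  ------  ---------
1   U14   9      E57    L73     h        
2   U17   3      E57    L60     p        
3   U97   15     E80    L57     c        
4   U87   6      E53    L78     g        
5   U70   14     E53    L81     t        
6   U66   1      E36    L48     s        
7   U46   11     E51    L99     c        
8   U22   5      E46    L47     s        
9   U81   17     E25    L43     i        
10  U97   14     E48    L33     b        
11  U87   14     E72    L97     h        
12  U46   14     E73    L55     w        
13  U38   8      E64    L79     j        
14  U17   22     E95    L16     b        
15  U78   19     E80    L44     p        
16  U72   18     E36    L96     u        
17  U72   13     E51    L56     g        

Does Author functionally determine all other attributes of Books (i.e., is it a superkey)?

All 17 rows have distinct Author values, so Author → (all attributes) holds and Author is a superkey.

Yes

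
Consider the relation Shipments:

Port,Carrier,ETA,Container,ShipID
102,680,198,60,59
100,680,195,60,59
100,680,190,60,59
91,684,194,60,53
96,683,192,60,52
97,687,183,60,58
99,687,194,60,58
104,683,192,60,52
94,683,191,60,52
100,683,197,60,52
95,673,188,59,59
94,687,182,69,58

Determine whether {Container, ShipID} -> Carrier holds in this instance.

(Container=60, ShipID=59): 3 rows → Carrier = 680, 680, 680 ✓
(Container=60, ShipID=53): 1 row → Carrier = 684 ✓
(Container=60, ShipID=52): 4 rows → Carrier = 683, 683, 683, 683 ✓
(Container=60, ShipID=58): 2 rows → Carrier = 687, 687 ✓
(Container=59, ShipID=59): 1 row → Carrier = 673 ✓
(Container=69, ShipID=58): 1 row → Carrier = 687 ✓
Every {Container, ShipID} value is associated with a single Carrier value, so {Container, ShipID} -> Carrier holds.

Yes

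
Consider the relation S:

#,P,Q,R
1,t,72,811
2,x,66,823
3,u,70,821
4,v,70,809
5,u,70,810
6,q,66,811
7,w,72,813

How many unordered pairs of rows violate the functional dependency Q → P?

Q=72: violating pairs (1,7) — 1 pair.
Q=66: violating pairs (2,6) — 1 pair.
Q=70: violating pairs (3,4), (4,5) — 2 pairs.

4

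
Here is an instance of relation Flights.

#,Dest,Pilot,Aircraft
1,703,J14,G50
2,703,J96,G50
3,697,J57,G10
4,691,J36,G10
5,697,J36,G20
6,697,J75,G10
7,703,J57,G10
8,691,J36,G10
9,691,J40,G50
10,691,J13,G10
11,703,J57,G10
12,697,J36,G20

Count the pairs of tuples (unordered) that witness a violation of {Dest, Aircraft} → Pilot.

(Dest=703, Aircraft=G50): violating pairs (1,2) — 1 pair.
(Dest=697, Aircraft=G10): violating pairs (3,6) — 1 pair.
(Dest=691, Aircraft=G10): violating pairs (4,10), (8,10) — 2 pairs.
(Dest=697, Aircraft=G20): all 2 rows agree on Pilot — 0 pairs.
(Dest=703, Aircraft=G10): all 2 rows agree on Pilot — 0 pairs.

4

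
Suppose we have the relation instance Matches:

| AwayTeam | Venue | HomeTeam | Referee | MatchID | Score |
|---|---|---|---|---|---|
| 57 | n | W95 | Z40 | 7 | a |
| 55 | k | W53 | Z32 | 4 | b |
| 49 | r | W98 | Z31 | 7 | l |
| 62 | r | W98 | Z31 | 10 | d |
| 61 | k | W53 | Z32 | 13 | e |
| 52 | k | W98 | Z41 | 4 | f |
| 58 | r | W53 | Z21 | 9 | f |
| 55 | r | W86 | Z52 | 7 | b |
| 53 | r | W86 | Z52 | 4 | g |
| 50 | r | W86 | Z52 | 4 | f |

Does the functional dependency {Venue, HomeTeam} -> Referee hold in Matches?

Yes

(Venue=n, HomeTeam=W95): 1 row → Referee = Z40 ✓
(Venue=k, HomeTeam=W53): 2 rows → Referee = Z32, Z32 ✓
(Venue=r, HomeTeam=W98): 2 rows → Referee = Z31, Z31 ✓
(Venue=k, HomeTeam=W98): 1 row → Referee = Z41 ✓
(Venue=r, HomeTeam=W53): 1 row → Referee = Z21 ✓
(Venue=r, HomeTeam=W86): 3 rows → Referee = Z52, Z52, Z52 ✓
Every {Venue, HomeTeam} value is associated with a single Referee value, so {Venue, HomeTeam} -> Referee holds.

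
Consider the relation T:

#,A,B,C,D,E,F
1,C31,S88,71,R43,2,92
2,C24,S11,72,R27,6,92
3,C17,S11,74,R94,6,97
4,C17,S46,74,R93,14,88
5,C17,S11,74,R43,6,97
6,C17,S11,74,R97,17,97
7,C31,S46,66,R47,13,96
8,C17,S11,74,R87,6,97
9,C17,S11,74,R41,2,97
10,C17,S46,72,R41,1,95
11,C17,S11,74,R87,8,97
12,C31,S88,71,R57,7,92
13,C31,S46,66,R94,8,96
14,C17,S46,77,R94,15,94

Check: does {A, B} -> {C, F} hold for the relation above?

(A=C31, B=S88): rows 1, 12 → {C,F} = (71, 92), (71, 92) ✓
(A=C24, B=S11): row 2 → {C,F} = (72, 92) ✓
(A=C17, B=S11): rows 3, 5, 6, 8, 9, 11 → {C,F} = (74, 97), (74, 97), (74, 97), (74, 97), (74, 97), (74, 97) ✓
(A=C17, B=S46): rows 4, 10, 14 → {C,F} takes values {(74, 88), (72, 95), (77, 94)} — violation
(A=C31, B=S46): rows 7, 13 → {C,F} = (66, 96), (66, 96) ✓
Two rows agree on {A, B} but differ on {C, F}, so {A, B} -> {C, F} does not hold.

No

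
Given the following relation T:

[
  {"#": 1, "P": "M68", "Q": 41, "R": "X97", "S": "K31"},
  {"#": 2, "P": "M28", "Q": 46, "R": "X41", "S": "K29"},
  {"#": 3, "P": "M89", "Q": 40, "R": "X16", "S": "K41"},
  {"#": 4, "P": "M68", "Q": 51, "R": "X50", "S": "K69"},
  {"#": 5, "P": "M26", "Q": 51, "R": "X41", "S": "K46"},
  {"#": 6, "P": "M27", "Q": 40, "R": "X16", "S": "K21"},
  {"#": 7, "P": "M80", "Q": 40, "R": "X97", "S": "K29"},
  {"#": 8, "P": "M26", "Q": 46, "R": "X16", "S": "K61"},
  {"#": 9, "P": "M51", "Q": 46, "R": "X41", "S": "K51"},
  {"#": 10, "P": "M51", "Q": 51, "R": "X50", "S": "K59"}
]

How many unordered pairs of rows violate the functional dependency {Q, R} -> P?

3

(Q=46, R=X41): violating pairs (2,9) — 1 pair.
(Q=40, R=X16): violating pairs (3,6) — 1 pair.
(Q=51, R=X50): violating pairs (4,10) — 1 pair.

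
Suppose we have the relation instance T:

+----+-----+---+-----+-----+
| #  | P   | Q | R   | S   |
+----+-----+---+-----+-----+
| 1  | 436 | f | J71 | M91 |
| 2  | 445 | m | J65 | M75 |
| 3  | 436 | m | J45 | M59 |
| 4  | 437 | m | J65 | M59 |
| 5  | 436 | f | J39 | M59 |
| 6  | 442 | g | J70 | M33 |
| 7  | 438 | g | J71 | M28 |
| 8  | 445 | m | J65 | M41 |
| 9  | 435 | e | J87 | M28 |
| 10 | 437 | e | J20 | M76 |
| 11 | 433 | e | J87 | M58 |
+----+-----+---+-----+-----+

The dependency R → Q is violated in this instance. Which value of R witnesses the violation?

R=J71: rows 1, 7 → Q takes values {f, g} — violation
R=J65: rows 2, 4, 8 → Q = m, m, m ✓
R=J45: row 3 → Q = m ✓
R=J39: row 5 → Q = f ✓
R=J70: row 6 → Q = g ✓
R=J87: rows 9, 11 → Q = e, e ✓
R=J20: row 10 → Q = e ✓
The only R value with inconsistent Q is R=J71.

J71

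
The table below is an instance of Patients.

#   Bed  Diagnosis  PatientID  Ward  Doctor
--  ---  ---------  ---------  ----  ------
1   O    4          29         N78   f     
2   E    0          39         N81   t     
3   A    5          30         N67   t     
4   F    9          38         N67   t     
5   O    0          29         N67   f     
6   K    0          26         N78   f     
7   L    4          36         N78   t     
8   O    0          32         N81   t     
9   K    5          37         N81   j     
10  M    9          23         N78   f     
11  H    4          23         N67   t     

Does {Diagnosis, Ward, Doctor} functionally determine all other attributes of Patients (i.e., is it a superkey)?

Rows 2 and 8 have the same {Diagnosis, Ward, Doctor} value (Diagnosis=0, Ward=N81, Doctor=t) but are distinct tuples, so {Diagnosis, Ward, Doctor} does not determine every attribute — not a superkey.

No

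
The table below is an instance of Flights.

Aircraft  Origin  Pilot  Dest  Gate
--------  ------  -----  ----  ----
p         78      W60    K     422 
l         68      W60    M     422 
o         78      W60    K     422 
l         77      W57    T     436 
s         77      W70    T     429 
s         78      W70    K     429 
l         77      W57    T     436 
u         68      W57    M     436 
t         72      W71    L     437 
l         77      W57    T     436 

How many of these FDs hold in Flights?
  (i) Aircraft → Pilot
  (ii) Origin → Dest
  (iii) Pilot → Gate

2

(i) Aircraft → Pilot: Aircraft=l: 4 rows → Pilot takes values {W60, W57} — violation — fails.
(ii) Origin → Dest: every LHS value maps to a single RHS value — holds.
(iii) Pilot → Gate: every LHS value maps to a single RHS value — holds.
2 of the 3 dependencies hold.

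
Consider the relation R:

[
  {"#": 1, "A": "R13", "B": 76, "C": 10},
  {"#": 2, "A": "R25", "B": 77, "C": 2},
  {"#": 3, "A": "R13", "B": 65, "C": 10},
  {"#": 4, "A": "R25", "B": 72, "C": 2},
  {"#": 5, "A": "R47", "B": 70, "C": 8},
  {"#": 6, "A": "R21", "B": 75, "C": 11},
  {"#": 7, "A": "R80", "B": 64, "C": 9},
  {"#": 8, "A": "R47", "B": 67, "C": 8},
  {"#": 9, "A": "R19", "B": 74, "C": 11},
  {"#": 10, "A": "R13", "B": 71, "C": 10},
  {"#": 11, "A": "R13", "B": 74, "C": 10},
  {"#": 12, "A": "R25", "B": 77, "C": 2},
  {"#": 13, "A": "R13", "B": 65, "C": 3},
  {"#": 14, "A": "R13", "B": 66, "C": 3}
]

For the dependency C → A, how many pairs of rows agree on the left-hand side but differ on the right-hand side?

1

C=10: all 4 rows agree on A — 0 pairs.
C=2: all 3 rows agree on A — 0 pairs.
C=8: all 2 rows agree on A — 0 pairs.
C=11: violating pairs (6,9) — 1 pair.
C=3: all 2 rows agree on A — 0 pairs.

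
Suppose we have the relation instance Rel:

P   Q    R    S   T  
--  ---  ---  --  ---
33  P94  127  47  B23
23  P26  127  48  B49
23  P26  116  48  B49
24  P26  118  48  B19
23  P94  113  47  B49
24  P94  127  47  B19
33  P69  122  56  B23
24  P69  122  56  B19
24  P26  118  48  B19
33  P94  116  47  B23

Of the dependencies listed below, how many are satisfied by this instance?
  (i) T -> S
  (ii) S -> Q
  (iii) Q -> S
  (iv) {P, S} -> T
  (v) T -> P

4

(i) T -> S: T=B23: 3 rows → S takes values {47, 56} — violation; T=B49: 3 rows → S takes values {48, 47} — violation; T=B19: 4 rows → S takes values {48, 47, 56} — violation — fails.
(ii) S -> Q: every LHS value maps to a single RHS value — holds.
(iii) Q -> S: every LHS value maps to a single RHS value — holds.
(iv) {P, S} -> T: every LHS value maps to a single RHS value — holds.
(v) T -> P: every LHS value maps to a single RHS value — holds.
4 of the 5 dependencies hold.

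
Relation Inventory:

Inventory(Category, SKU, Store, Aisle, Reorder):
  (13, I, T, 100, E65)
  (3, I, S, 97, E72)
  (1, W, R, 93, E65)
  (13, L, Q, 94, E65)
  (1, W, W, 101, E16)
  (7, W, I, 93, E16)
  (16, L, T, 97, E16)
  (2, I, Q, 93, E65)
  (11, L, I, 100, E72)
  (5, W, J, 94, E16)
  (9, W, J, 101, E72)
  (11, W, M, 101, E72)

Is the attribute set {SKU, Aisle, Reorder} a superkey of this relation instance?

Two distinct rows share (SKU=W, Aisle=101, Reorder=E72), so {SKU, Aisle, Reorder} does not determine every attribute — not a superkey.

No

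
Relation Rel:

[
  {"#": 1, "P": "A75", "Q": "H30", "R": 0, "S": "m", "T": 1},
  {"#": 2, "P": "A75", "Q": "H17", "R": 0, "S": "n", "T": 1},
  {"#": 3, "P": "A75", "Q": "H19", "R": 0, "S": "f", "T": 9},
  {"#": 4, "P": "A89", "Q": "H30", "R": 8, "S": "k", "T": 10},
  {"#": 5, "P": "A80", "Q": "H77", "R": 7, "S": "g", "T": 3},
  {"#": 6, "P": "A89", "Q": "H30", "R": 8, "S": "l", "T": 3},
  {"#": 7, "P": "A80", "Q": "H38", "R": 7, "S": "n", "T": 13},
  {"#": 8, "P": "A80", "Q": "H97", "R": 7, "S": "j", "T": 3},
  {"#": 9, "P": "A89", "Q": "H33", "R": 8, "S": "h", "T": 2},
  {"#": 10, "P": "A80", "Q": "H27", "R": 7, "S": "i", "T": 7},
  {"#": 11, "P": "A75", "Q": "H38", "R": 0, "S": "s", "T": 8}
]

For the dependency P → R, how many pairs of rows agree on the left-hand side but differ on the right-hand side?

P=A75: all 4 rows agree on R — 0 pairs.
P=A89: all 3 rows agree on R — 0 pairs.
P=A80: all 4 rows agree on R — 0 pairs.

0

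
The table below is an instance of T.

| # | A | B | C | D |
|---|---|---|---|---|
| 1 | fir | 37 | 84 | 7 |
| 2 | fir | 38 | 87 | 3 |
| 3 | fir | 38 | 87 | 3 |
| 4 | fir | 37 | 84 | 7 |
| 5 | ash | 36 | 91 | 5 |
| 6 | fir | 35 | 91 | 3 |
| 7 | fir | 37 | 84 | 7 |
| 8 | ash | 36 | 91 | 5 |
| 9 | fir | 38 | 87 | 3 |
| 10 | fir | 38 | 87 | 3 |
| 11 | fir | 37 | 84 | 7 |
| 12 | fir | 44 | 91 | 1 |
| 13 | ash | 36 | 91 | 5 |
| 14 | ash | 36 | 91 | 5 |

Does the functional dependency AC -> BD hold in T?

(A=fir, C=84): rows 1, 4, 7, 11 → {B,D} = (37, 7), (37, 7), (37, 7), (37, 7) ✓
(A=fir, C=87): rows 2, 3, 9, 10 → {B,D} = (38, 3), (38, 3), (38, 3), (38, 3) ✓
(A=ash, C=91): rows 5, 8, 13, 14 → {B,D} = (36, 5), (36, 5), (36, 5), (36, 5) ✓
(A=fir, C=91): rows 6, 12 → {B,D} takes values {(35, 3), (44, 1)} — violation
Two rows agree on AC but differ on BD, so AC -> BD does not hold.

No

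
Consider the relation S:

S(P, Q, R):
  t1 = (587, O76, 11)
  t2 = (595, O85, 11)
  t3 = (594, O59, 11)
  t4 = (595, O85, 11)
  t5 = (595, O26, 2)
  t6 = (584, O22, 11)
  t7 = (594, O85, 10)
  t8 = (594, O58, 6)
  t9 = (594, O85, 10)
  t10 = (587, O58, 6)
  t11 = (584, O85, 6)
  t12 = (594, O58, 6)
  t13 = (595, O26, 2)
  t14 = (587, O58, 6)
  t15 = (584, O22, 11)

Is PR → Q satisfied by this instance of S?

Yes

(P=587, R=11): row 1 → Q = O76 ✓
(P=595, R=11): rows 2, 4 → Q = O85, O85 ✓
(P=594, R=11): row 3 → Q = O59 ✓
(P=595, R=2): rows 5, 13 → Q = O26, O26 ✓
(P=584, R=11): rows 6, 15 → Q = O22, O22 ✓
(P=594, R=10): rows 7, 9 → Q = O85, O85 ✓
(P=594, R=6): rows 8, 12 → Q = O58, O58 ✓
(P=587, R=6): rows 10, 14 → Q = O58, O58 ✓
(P=584, R=6): row 11 → Q = O85 ✓
Every PR value is associated with a single Q value, so PR → Q holds.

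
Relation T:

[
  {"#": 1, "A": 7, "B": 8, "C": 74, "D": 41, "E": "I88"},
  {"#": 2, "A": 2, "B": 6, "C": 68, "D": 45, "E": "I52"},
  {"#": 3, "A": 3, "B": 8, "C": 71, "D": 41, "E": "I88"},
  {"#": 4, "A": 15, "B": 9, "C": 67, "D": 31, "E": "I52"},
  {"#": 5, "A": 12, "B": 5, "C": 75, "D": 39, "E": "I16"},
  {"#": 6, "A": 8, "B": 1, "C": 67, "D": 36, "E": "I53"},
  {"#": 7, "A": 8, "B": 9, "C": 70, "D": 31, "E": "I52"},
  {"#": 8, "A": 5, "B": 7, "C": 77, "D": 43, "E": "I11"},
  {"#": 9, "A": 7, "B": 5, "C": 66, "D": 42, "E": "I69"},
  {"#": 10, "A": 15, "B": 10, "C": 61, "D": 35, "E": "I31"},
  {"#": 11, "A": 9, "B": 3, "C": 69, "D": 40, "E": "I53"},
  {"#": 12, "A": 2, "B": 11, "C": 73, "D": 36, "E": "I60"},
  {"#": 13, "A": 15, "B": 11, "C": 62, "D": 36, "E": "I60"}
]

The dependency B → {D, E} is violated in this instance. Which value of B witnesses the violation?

B=8: rows 1, 3 → {D,E} = (41, I88), (41, I88) ✓
B=6: row 2 → {D,E} = (45, I52) ✓
B=9: rows 4, 7 → {D,E} = (31, I52), (31, I52) ✓
B=5: rows 5, 9 → {D,E} takes values {(39, I16), (42, I69)} — violation
B=1: row 6 → {D,E} = (36, I53) ✓
B=7: row 8 → {D,E} = (43, I11) ✓
B=10: row 10 → {D,E} = (35, I31) ✓
B=3: row 11 → {D,E} = (40, I53) ✓
B=11: rows 12, 13 → {D,E} = (36, I60), (36, I60) ✓
The only B value with inconsistent RHS is B=5.

5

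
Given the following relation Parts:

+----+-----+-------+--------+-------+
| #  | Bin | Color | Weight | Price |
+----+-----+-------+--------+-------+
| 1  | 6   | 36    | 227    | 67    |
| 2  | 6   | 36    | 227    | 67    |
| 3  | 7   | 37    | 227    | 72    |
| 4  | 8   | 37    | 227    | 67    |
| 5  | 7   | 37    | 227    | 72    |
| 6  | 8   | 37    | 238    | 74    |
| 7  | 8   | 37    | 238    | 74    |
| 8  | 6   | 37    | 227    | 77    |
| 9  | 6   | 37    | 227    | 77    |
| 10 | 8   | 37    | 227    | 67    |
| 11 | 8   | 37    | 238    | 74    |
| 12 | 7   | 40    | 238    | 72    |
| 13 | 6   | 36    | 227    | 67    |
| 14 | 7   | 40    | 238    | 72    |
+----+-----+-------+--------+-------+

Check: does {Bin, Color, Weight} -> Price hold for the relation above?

(Bin=6, Color=36, Weight=227): rows 1, 2, 13 → Price = 67, 67, 67 ✓
(Bin=7, Color=37, Weight=227): rows 3, 5 → Price = 72, 72 ✓
(Bin=8, Color=37, Weight=227): rows 4, 10 → Price = 67, 67 ✓
(Bin=8, Color=37, Weight=238): rows 6, 7, 11 → Price = 74, 74, 74 ✓
(Bin=6, Color=37, Weight=227): rows 8, 9 → Price = 77, 77 ✓
(Bin=7, Color=40, Weight=238): rows 12, 14 → Price = 72, 72 ✓
Every {Bin, Color, Weight} value is associated with a single Price value, so {Bin, Color, Weight} -> Price holds.

Yes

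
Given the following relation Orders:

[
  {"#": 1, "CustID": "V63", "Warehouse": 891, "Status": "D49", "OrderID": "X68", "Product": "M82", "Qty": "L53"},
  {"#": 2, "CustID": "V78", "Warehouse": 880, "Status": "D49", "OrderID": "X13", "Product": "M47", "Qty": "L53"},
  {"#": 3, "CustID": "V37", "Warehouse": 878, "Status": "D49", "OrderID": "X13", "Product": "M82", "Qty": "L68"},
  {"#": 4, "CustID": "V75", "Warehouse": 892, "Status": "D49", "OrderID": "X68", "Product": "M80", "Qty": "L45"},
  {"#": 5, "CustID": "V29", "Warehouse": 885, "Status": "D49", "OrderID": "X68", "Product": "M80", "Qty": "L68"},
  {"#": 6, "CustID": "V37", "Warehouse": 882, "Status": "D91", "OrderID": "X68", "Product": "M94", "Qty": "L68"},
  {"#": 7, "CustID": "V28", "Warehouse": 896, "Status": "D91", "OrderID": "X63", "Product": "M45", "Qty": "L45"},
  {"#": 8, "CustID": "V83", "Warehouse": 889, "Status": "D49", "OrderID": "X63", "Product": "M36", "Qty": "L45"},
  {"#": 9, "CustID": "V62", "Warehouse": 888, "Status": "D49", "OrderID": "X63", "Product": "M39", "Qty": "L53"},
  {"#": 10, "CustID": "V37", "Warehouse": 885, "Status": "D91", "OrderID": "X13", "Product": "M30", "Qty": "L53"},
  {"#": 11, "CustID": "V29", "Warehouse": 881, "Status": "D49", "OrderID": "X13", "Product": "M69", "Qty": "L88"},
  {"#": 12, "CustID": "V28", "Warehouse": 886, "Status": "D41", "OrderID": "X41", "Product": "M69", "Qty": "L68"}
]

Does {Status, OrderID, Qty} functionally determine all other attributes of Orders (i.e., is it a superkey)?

All 12 rows have distinct {Status, OrderID, Qty} values, so {Status, OrderID, Qty} → (all attributes) holds and {Status, OrderID, Qty} is a superkey.

Yes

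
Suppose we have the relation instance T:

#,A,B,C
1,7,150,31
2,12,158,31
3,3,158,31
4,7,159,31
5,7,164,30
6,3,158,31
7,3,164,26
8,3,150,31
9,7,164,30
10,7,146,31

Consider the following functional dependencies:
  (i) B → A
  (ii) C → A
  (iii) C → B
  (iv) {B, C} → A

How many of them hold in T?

0

(i) B → A: B=150: rows 1, 8 → A takes values {7, 3} — violation; B=158: rows 2, 3, 6 → A takes values {12, 3} — violation; B=164: rows 5, 7, 9 → A takes values {7, 3} — violation — fails.
(ii) C → A: C=31: rows 1, 2, 3, 4, 6, 8, 10 → A takes values {7, 12, 3} — violation — fails.
(iii) C → B: C=31: rows 1, 2, 3, 4, 6, 8, 10 → B takes values {150, 158, 159, 146} — violation — fails.
(iv) {B, C} → A: (B=150, C=31): rows 1, 8 → A takes values {7, 3} — violation; (B=158, C=31): rows 2, 3, 6 → A takes values {12, 3} — violation — fails.
None of the 4 dependencies hold.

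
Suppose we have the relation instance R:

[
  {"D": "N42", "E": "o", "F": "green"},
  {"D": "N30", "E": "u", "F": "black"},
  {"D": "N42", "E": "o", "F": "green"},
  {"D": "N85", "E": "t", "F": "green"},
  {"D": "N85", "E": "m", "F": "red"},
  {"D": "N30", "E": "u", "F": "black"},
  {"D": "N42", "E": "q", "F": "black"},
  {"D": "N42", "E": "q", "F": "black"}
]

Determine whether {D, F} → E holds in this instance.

Yes

(D=N42, F=green): 2 rows → E = o, o ✓
(D=N30, F=black): 2 rows → E = u, u ✓
(D=N85, F=green): 1 row → E = t ✓
(D=N85, F=red): 1 row → E = m ✓
(D=N42, F=black): 2 rows → E = q, q ✓
Every {D, F} value is associated with a single E value, so {D, F} → E holds.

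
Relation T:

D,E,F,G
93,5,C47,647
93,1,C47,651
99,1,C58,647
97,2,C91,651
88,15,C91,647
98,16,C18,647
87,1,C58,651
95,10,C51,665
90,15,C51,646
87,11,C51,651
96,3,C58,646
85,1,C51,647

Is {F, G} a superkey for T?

All 12 rows have distinct {F, G} values, so {F, G} → (all attributes) holds and {F, G} is a superkey.

Yes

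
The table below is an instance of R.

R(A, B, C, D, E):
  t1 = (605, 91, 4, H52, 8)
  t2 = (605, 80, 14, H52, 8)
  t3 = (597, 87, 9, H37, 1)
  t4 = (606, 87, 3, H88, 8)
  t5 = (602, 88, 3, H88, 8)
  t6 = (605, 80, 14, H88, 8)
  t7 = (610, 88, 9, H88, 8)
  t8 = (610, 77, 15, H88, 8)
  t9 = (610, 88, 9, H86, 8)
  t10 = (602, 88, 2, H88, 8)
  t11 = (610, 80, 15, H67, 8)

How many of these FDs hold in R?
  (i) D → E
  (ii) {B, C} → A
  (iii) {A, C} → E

3

(i) D → E: every LHS value maps to a single RHS value — holds.
(ii) {B, C} → A: every LHS value maps to a single RHS value — holds.
(iii) {A, C} → E: every LHS value maps to a single RHS value — holds.
3 of the 3 dependencies hold.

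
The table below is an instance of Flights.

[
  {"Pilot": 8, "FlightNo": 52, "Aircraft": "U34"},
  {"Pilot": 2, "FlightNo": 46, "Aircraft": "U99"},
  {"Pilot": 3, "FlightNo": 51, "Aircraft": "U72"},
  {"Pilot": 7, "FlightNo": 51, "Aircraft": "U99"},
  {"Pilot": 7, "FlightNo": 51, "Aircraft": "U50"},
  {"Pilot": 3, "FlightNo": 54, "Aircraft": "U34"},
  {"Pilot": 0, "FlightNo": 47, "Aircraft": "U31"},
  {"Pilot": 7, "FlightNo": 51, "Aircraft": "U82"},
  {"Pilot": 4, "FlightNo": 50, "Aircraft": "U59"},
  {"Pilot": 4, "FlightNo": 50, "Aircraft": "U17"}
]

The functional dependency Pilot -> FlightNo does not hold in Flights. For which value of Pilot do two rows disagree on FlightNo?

Pilot=8: 1 row → FlightNo = 52 ✓
Pilot=2: 1 row → FlightNo = 46 ✓
Pilot=3: 2 rows → FlightNo takes values {51, 54} — violation
Pilot=7: 3 rows → FlightNo = 51, 51, 51 ✓
Pilot=0: 1 row → FlightNo = 47 ✓
Pilot=4: 2 rows → FlightNo = 50, 50 ✓
The only Pilot value with inconsistent FlightNo is Pilot=3.

3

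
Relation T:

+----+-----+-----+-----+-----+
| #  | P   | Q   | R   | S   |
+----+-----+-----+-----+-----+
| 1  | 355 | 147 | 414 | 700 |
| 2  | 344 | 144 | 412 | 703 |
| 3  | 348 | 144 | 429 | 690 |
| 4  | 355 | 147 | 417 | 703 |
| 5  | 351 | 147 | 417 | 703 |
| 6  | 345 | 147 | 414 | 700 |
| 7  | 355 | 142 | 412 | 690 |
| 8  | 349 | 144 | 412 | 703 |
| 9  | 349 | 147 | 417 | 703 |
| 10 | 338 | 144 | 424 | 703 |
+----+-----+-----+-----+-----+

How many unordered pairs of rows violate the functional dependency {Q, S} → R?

2

(Q=147, S=700): all 2 rows agree on R — 0 pairs.
(Q=144, S=703): violating pairs (2,10), (8,10) — 2 pairs.
(Q=147, S=703): all 3 rows agree on R — 0 pairs.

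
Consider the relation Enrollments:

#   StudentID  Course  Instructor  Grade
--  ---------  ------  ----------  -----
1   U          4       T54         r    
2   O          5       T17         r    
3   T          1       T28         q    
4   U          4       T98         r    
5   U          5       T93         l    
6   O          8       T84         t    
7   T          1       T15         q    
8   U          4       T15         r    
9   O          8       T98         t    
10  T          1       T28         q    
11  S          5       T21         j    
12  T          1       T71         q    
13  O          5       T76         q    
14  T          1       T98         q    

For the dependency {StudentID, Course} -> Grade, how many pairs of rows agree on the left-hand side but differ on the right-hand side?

(StudentID=U, Course=4): all 3 rows agree on Grade — 0 pairs.
(StudentID=O, Course=5): violating pairs (2,13) — 1 pair.
(StudentID=T, Course=1): all 5 rows agree on Grade — 0 pairs.
(StudentID=O, Course=8): all 2 rows agree on Grade — 0 pairs.

1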